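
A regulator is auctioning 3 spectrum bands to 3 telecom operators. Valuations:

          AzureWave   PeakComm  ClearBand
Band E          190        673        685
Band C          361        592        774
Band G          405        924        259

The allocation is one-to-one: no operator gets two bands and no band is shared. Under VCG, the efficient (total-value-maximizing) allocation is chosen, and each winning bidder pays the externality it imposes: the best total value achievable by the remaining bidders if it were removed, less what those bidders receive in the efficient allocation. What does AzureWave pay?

Efficient allocation: AzureWave→Band C ($361M), PeakComm→Band G ($924M), ClearBand→Band E ($685M); total welfare W = $1970M.
AzureWave receives Band C at value $361M, so the others get W − 361 = $1609M.
Without AzureWave: best allocation of the remaining 2 bidders over all 3 bands is PeakComm→Band G ($924M), ClearBand→Band C ($774M), total $1698M.
VCG payment = (others' best without AzureWave) − (others' welfare with AzureWave) = 1698 − 1609 = $89M.

AzureWave pays $89M.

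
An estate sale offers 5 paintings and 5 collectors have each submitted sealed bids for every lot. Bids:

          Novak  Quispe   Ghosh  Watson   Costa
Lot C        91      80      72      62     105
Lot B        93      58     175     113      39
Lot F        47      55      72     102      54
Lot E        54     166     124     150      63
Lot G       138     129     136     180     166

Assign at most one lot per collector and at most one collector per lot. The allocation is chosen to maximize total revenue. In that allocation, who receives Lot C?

Novak receives Lot C.

Optimal: Novak→Lot C ($91), Quispe→Lot E ($166), Ghosh→Lot B ($175), Watson→Lot F ($102), Costa→Lot G ($166) — total 91+166+175+102+166 = $700.
Column-greedy (each lot in turn goes to its best remaining collector) gives $686, worse by 14.
Next-best assignment: Novak→Lot G, Quispe→Lot E, Ghosh→Lot B, Watson→Lot F, Costa→Lot C = $686.
Swapping Novak↔Watson (Novak→Lot F $47, Watson→Lot C $62) loses 84.
Every other assignment is strictly worse.
Novak's own top lot is Lot G ($138), but forcing Novak→Lot G and reassigning the rest optimally gives only $686 — worse by 14.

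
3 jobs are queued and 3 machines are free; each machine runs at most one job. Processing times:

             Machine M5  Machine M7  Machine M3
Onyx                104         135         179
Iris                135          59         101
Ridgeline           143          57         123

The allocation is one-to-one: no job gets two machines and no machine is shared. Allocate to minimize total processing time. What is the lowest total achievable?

This is a one-to-one assignment (minimum-cost bipartite matching).
Optimal: Onyx→Machine M5 (104 min), Iris→Machine M3 (101 min), Ridgeline→Machine M7 (57 min) — total 104+101+57 = 262 min.
Checked against all permutations: 262 min is optimal.

Min total: 262 min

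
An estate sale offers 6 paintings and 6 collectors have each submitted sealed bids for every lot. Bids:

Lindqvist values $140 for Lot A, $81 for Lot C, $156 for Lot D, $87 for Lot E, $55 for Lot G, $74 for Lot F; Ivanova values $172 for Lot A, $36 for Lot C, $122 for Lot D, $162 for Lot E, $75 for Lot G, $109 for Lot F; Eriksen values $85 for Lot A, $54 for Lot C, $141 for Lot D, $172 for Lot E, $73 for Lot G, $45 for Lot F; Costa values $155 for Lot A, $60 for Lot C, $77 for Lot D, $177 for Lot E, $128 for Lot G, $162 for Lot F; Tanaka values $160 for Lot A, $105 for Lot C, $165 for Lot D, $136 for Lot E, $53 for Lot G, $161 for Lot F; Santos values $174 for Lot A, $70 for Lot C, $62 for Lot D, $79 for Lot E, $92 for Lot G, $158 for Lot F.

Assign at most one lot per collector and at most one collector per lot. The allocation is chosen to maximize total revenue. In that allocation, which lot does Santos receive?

Optimal: Lindqvist→Lot D ($156), Ivanova→Lot A ($172), Eriksen→Lot E ($172), Costa→Lot G ($128), Tanaka→Lot C ($105), Santos→Lot F ($158) — total 156+172+172+128+105+158 = $891.
Column-greedy (each lot in turn goes to its best remaining collector) gives $732, worse by 159.
Santos's own top lot is Lot A ($174), but forcing Santos→Lot A and reassigning the rest optimally gives only $847 — worse by 44.

Santos receives Lot F.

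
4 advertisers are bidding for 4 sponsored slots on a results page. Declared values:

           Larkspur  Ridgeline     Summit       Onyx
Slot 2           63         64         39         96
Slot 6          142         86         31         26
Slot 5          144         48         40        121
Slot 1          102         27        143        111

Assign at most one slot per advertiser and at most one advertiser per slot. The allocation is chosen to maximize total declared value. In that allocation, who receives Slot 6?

This is the linear assignment problem.
Optimal: Larkspur→Slot 6 ($142), Ridgeline→Slot 2 ($64), Summit→Slot 1 ($143), Onyx→Slot 5 ($121) — total 142+64+143+121 = $470.
Max-entry greedy (repeatedly take the single best remaining cell) gives $469, worse by 1.
Every other assignment is strictly worse.
Larkspur's own top slot is Slot 5 ($144), but forcing Larkspur→Slot 5 and reassigning the rest optimally gives only $469 — worse by 1.

Larkspur receives Slot 6.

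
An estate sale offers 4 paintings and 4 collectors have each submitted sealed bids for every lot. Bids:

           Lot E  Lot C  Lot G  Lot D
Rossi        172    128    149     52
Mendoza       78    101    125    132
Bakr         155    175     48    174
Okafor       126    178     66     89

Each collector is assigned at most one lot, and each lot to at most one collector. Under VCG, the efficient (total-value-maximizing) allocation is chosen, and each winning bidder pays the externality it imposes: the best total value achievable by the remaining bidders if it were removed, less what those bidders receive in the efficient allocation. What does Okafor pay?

Okafor pays $8.

Efficient allocation: Rossi→Lot E ($172), Mendoza→Lot G ($125), Bakr→Lot D ($174), Okafor→Lot C ($178); total welfare W = $649.
Okafor receives Lot C at value $178, so the others get W − 178 = $471.
Without Okafor: best allocation of the remaining 3 bidders over all 4 lots is Rossi→Lot E ($172), Mendoza→Lot D ($132), Bakr→Lot C ($175), total $479.
VCG payment = (others' best without Okafor) − (others' welfare with Okafor) = 479 − 471 = $8.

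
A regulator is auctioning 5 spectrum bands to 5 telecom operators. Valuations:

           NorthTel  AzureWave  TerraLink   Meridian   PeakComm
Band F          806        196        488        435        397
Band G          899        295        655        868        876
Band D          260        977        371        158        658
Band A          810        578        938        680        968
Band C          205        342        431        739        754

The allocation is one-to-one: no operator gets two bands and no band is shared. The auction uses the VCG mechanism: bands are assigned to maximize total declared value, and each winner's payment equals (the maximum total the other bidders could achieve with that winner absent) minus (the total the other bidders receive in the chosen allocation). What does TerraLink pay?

Efficient allocation: NorthTel→Band F ($806M), AzureWave→Band D ($977M), TerraLink→Band A ($938M), Meridian→Band G ($868M), PeakComm→Band C ($754M); total welfare W = $4343M.
TerraLink receives Band A at value $938M, so the others get W − 938 = $3405M.
Without TerraLink: best allocation of the remaining 4 bidders over all 5 bands is NorthTel→Band F ($806M), AzureWave→Band D ($977M), Meridian→Band G ($868M), PeakComm→Band A ($968M), total $3619M.
VCG payment = (others' best without TerraLink) − (others' welfare with TerraLink) = 3619 − 3405 = $214M.

TerraLink pays $214M.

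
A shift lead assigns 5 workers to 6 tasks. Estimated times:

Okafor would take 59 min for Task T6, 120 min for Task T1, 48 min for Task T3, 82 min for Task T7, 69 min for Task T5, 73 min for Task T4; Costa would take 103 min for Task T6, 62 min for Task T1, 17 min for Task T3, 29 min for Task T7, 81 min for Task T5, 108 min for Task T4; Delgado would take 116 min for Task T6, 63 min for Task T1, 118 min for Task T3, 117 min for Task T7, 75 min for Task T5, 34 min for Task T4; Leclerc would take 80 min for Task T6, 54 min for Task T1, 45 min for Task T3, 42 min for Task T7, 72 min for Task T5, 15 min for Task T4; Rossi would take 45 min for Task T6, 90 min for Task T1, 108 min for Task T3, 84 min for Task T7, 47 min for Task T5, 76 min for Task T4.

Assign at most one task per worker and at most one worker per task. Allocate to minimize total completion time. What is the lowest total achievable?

Minimum total: 199 min

Optimal: Okafor→Task T6 (59 min), Costa→Task T3 (17 min), Delgado→Task T4 (34 min), Leclerc→Task T7 (42 min), Rossi→Task T5 (47 min) — total 59+17+34+42+47 = 199 min.
Min-entry greedy (repeatedly take the single cheapest remaining cell) gives 209 min, worse by 10.
Next-best assignment: Okafor→Task T3, Costa→Task T7, Delgado→Task T1, Leclerc→Task T4, Rossi→Task T6 = 200 min.
No other one-to-one assignment undercuts 199 min.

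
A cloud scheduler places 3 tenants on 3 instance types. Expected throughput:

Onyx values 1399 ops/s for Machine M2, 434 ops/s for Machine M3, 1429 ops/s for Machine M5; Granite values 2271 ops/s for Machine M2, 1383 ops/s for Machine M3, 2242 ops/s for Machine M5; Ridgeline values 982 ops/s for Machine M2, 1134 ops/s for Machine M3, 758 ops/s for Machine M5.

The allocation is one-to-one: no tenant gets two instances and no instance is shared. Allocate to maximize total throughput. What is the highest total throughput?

Max total: 4834 ops/s

This is a one-to-one assignment (maximum-weight bipartite matching).
Optimal: Onyx→Machine M5 (1429 ops/s), Granite→Machine M2 (2271 ops/s), Ridgeline→Machine M3 (1134 ops/s) — total 1429+2271+1134 = 4834 ops/s.
Next-best assignment: Onyx→Machine M2, Granite→Machine M5, Ridgeline→Machine M3 = 4775 ops/s.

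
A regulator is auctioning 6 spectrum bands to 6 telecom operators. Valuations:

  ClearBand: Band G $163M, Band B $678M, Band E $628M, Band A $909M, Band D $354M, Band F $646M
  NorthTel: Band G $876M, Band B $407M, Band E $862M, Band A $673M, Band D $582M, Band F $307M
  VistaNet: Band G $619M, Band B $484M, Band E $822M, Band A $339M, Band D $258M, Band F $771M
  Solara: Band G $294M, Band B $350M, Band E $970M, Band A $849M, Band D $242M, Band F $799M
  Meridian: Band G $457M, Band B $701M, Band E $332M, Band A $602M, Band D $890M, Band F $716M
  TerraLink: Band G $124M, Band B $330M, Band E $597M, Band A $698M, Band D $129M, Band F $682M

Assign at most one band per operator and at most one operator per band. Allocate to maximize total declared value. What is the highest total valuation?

This is a one-to-one assignment (maximum-weight bipartite matching).
Optimal: ClearBand→Band B ($678M), NorthTel→Band G ($876M), VistaNet→Band F ($771M), Solara→Band E ($970M), Meridian→Band D ($890M), TerraLink→Band A ($698M) — total 678+876+771+970+890+698 = $4883M.
Column-greedy (each band in turn goes to its best remaining operator) gives $4396M, worse by 487.

Max total: $4883M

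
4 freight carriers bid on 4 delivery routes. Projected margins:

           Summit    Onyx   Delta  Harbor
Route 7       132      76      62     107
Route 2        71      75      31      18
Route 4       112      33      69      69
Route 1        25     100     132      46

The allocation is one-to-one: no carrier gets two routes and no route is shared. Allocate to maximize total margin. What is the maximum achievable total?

Optimal: Summit→Route 4 ($112k), Onyx→Route 2 ($75k), Delta→Route 1 ($132k), Harbor→Route 7 ($107k) — total 112+75+132+107 = $426k.
Max-entry greedy (repeatedly take the single best remaining cell) gives $408k, worse by 18.
Swapping Onyx↔Harbor (Onyx→Route 7 $76k, Harbor→Route 2 $18k) loses 88.
Checked against all permutations: $426k is optimal.

Maximum total: $426k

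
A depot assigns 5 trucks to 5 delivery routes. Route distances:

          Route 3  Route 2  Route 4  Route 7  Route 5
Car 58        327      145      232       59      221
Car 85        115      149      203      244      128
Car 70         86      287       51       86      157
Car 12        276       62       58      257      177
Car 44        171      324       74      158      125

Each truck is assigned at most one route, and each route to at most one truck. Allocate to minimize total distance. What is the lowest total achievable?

Minimum total: 409 km

Optimal: Car 58→Route 7 (59 km), Car 85→Route 5 (128 km), Car 70→Route 3 (86 km), Car 12→Route 2 (62 km), Car 44→Route 4 (74 km) — total 59+128+86+62+74 = 409 km.
Min-entry greedy (repeatedly take the single cheapest remaining cell) gives 412 km, worse by 3.
Checked against all permutations: 409 km is optimal.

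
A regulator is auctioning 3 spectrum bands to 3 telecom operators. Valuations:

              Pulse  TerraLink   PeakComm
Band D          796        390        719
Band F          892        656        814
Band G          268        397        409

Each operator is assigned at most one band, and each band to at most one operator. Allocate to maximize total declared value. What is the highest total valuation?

Treat this as an assignment problem: match each operator to one band.
Optimal: Pulse→Band F ($892M), TerraLink→Band G ($397M), PeakComm→Band D ($719M) — total 892+397+719 = $2008M.
Column-greedy (each band in turn goes to its best remaining operator) gives $2007M, worse by 1.
Swapping TerraLink↔PeakComm (TerraLink→Band D $390M, PeakComm→Band G $409M) loses 317.
Checked against all permutations: $2008M is optimal.

Max total: $2008M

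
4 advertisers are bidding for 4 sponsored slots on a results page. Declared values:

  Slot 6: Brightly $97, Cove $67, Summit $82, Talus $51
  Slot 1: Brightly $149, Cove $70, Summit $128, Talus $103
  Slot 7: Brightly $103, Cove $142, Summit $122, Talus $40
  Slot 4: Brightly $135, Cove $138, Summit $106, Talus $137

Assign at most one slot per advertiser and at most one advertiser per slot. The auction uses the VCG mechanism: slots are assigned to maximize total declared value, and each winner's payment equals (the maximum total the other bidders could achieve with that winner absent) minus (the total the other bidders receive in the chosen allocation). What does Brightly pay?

Efficient allocation: Brightly→Slot 1 ($149), Cove→Slot 7 ($142), Summit→Slot 6 ($82), Talus→Slot 4 ($137); total welfare W = $510.
Brightly receives Slot 1 at value $149, so the others get W − 149 = $361.
Without Brightly: best allocation of the remaining 3 bidders over all 4 slots is Cove→Slot 7 ($142), Summit→Slot 1 ($128), Talus→Slot 4 ($137), total $407.
VCG payment = (others' best without Brightly) − (others' welfare with Brightly) = 407 − 361 = $46.

Brightly pays $46.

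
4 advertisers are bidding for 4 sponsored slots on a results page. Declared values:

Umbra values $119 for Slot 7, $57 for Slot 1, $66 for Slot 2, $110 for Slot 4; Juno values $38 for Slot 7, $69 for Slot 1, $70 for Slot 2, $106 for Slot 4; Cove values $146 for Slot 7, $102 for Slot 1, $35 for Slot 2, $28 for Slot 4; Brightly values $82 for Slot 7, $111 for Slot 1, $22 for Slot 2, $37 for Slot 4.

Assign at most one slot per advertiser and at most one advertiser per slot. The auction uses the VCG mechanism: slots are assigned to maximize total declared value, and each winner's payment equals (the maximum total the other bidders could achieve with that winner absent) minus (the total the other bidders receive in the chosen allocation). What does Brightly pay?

Brightly pays $1.

Efficient allocation: Umbra→Slot 4 ($110), Juno→Slot 2 ($70), Cove→Slot 7 ($146), Brightly→Slot 1 ($111); total welfare W = $437.
Brightly receives Slot 1 at value $111, so the others get W − 111 = $326.
Without Brightly: best allocation of the remaining 3 bidders over all 4 slots is Umbra→Slot 7 ($119), Juno→Slot 4 ($106), Cove→Slot 1 ($102), total $327.
VCG payment = (others' best without Brightly) − (others' welfare with Brightly) = 327 − 326 = $1.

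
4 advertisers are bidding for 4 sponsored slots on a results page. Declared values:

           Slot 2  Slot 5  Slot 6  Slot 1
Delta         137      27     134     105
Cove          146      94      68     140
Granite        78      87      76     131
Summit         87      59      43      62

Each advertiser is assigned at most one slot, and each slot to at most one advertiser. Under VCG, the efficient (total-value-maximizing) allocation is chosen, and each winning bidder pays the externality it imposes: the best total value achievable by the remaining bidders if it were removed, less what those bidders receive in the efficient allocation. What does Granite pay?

Granite pays $22.

Efficient allocation: Delta→Slot 6 ($134), Cove→Slot 2 ($146), Granite→Slot 1 ($131), Summit→Slot 5 ($59); total welfare W = $470.
Granite receives Slot 1 at value $131, so the others get W − 131 = $339.
Without Granite: best allocation of the remaining 3 bidders over all 4 slots is Delta→Slot 6 ($134), Cove→Slot 1 ($140), Summit→Slot 2 ($87), total $361.
VCG payment = (others' best without Granite) − (others' welfare with Granite) = 361 − 339 = $22.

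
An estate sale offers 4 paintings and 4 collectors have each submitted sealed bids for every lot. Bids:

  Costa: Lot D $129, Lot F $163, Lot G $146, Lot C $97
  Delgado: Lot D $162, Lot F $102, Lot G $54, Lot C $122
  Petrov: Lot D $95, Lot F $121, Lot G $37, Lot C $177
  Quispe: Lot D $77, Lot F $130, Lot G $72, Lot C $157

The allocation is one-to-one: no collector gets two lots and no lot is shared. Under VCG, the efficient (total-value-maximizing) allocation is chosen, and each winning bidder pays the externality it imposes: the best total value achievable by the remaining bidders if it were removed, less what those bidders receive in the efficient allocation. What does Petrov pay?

Petrov pays $44.

Efficient allocation: Costa→Lot G ($146), Delgado→Lot D ($162), Petrov→Lot C ($177), Quispe→Lot F ($130); total welfare W = $615.
Petrov receives Lot C at value $177, so the others get W − 177 = $438.
Without Petrov: best allocation of the remaining 3 bidders over all 4 lots is Costa→Lot F ($163), Delgado→Lot D ($162), Quispe→Lot C ($157), total $482.
VCG payment = (others' best without Petrov) − (others' welfare with Petrov) = 482 − 438 = $44.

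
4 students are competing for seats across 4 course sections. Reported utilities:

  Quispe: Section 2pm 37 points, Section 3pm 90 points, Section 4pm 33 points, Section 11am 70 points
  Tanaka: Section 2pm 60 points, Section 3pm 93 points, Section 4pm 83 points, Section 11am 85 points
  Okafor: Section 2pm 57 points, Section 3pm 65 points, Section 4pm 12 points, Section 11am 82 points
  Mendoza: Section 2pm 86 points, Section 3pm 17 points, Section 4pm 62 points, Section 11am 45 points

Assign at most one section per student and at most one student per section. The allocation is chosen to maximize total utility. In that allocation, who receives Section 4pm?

Optimal: Quispe→Section 3pm (90 points), Tanaka→Section 4pm (83 points), Okafor→Section 11am (82 points), Mendoza→Section 2pm (86 points) — total 90+83+82+86 = 341 points.
Tanaka's own top section is Section 3pm (93 points), but forcing Tanaka→Section 3pm and reassigning the rest optimally gives only 294 points — worse by 47.

Tanaka receives Section 4pm.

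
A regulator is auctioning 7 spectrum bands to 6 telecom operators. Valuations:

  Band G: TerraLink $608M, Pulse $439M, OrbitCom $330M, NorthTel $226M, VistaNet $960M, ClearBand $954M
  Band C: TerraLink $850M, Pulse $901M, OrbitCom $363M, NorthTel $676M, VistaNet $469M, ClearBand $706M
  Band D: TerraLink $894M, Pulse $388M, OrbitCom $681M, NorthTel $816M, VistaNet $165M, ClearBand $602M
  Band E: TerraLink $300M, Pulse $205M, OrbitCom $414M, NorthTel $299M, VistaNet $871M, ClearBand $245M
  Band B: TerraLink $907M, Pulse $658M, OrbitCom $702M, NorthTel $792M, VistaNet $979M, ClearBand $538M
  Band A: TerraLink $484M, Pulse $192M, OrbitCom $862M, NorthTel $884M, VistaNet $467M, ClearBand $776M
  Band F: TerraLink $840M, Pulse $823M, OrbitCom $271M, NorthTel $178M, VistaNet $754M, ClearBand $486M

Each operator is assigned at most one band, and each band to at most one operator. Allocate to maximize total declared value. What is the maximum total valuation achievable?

Optimal: TerraLink→Band F ($840M), Pulse→Band C ($901M), OrbitCom→Band A ($862M), NorthTel→Band D ($816M), VistaNet→Band B ($979M), ClearBand→Band G ($954M) — total 840+901+862+816+979+954 = $5352M.
Max-entry greedy (repeatedly take the single best remaining cell) gives $5026M, worse by 326.
Next-best assignment: TerraLink→Band B, Pulse→Band C, OrbitCom→Band A, NorthTel→Band D, VistaNet→Band E, ClearBand→Band G = $5311M.

Maximum total: $5352M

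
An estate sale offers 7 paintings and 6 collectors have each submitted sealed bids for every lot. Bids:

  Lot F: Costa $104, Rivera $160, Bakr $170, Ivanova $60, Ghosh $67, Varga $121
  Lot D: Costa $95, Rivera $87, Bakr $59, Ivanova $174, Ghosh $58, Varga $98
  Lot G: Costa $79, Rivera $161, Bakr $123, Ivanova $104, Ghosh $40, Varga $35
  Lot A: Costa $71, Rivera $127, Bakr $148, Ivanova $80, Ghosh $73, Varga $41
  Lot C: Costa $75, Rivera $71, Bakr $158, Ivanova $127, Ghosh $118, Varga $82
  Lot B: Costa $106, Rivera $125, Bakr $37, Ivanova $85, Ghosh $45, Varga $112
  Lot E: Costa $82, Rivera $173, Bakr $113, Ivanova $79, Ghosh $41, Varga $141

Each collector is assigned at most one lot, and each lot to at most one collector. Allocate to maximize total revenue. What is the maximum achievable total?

Max total: $870

Optimal: Costa→Lot B ($106), Rivera→Lot G ($161), Bakr→Lot F ($170), Ivanova→Lot D ($174), Ghosh→Lot C ($118), Varga→Lot E ($141) — total 106+161+170+174+118+141 = $870.
Max-entry greedy (repeatedly take the single best remaining cell) gives $826, worse by 44.
Every other assignment is strictly worse.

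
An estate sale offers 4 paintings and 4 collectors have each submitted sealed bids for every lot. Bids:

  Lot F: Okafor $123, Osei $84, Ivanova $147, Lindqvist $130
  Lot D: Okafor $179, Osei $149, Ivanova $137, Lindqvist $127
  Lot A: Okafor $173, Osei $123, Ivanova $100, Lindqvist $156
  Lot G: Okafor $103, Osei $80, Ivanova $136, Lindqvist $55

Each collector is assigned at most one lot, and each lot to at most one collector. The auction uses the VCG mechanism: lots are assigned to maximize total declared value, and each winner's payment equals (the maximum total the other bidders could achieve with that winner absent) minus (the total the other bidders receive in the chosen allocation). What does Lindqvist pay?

Efficient allocation: Okafor→Lot A ($173), Osei→Lot D ($149), Ivanova→Lot G ($136), Lindqvist→Lot F ($130); total welfare W = $588.
Lindqvist receives Lot F at value $130, so the others get W − 130 = $458.
Without Lindqvist: best allocation of the remaining 3 bidders over all 4 lots is Okafor→Lot A ($173), Osei→Lot D ($149), Ivanova→Lot F ($147), total $469.
VCG payment = (others' best without Lindqvist) − (others' welfare with Lindqvist) = 469 − 458 = $11.

Lindqvist pays $11.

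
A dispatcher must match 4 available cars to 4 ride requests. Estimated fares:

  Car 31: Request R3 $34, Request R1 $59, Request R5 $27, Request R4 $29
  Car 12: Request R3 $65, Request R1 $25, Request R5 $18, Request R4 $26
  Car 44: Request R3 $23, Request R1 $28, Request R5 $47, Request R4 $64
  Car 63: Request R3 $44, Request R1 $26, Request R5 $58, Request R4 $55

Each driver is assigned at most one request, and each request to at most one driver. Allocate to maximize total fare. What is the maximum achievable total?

Optimal: Car 31→Request R1 ($59), Car 12→Request R3 ($65), Car 44→Request R4 ($64), Car 63→Request R5 ($58) — total 59+65+64+58 = $246.
No other one-to-one assignment exceeds $246.

Max total: $246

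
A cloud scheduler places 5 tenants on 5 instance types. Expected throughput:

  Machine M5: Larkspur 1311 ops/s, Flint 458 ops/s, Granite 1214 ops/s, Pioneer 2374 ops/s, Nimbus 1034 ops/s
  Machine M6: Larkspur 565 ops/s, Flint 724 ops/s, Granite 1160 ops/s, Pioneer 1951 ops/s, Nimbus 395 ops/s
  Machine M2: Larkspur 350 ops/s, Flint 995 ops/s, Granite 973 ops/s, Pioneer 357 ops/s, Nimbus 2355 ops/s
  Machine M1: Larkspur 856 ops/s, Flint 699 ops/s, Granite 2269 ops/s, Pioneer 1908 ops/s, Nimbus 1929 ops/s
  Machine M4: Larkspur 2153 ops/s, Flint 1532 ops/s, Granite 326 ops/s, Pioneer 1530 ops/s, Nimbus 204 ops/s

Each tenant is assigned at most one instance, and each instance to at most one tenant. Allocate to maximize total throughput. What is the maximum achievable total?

Optimal: Larkspur→Machine M4 (2153 ops/s), Flint→Machine M6 (724 ops/s), Granite→Machine M1 (2269 ops/s), Pioneer→Machine M5 (2374 ops/s), Nimbus→Machine M2 (2355 ops/s) — total 2153+724+2269+2374+2355 = 9875 ops/s.
Column-greedy (each instance in turn goes to its best remaining tenant) gives 8277 ops/s, worse by 1598.
Next-best assignment: Larkspur→Machine M5, Flint→Machine M4, Granite→Machine M1, Pioneer→Machine M6, Nimbus→Machine M2 = 9418 ops/s.
Checked against all permutations: 9875 ops/s is optimal.

Max total: 9875 ops/s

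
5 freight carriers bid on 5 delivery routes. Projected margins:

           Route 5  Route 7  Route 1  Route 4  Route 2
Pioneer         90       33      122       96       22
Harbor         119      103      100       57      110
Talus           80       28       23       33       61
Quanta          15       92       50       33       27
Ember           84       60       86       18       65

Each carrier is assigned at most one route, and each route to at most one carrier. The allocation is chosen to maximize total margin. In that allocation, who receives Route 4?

Optimal: Pioneer→Route 4 ($96k), Harbor→Route 2 ($110k), Talus→Route 5 ($80k), Quanta→Route 7 ($92k), Ember→Route 1 ($86k) — total 96+110+80+92+86 = $464k.
Max-entry greedy (repeatedly take the single best remaining cell) gives $431k, worse by 33.
Pioneer's own top route is Route 1 ($122k), but forcing Pioneer→Route 1 and reassigning the rest optimally gives only $441k — worse by 23.

Pioneer receives Route 4.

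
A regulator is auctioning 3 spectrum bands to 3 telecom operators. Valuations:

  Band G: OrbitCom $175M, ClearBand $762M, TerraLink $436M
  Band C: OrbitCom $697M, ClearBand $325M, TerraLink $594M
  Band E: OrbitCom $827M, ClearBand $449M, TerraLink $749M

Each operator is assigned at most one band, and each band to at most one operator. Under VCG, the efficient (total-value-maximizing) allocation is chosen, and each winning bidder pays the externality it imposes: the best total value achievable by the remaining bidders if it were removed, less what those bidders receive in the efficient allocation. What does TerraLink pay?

TerraLink pays $130M.

Efficient allocation: OrbitCom→Band C ($697M), ClearBand→Band G ($762M), TerraLink→Band E ($749M); total welfare W = $2208M.
TerraLink receives Band E at value $749M, so the others get W − 749 = $1459M.
Without TerraLink: best allocation of the remaining 2 bidders over all 3 bands is OrbitCom→Band E ($827M), ClearBand→Band G ($762M), total $1589M.
VCG payment = (others' best without TerraLink) − (others' welfare with TerraLink) = 1589 − 1459 = $130M.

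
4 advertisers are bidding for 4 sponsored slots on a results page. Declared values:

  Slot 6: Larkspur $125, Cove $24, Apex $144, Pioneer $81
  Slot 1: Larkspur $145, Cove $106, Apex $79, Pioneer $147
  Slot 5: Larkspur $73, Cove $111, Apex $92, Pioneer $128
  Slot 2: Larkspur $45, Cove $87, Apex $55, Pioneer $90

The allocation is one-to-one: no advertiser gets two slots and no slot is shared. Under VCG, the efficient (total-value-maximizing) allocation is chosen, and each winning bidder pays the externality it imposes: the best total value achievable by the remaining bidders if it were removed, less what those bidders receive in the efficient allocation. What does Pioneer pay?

Pioneer pays $24.

Efficient allocation: Larkspur→Slot 1 ($145), Cove→Slot 2 ($87), Apex→Slot 6 ($144), Pioneer→Slot 5 ($128); total welfare W = $504.
Pioneer receives Slot 5 at value $128, so the others get W − 128 = $376.
Without Pioneer: best allocation of the remaining 3 bidders over all 4 slots is Larkspur→Slot 1 ($145), Cove→Slot 5 ($111), Apex→Slot 6 ($144), total $400.
VCG payment = (others' best without Pioneer) − (others' welfare with Pioneer) = 400 − 376 = $24.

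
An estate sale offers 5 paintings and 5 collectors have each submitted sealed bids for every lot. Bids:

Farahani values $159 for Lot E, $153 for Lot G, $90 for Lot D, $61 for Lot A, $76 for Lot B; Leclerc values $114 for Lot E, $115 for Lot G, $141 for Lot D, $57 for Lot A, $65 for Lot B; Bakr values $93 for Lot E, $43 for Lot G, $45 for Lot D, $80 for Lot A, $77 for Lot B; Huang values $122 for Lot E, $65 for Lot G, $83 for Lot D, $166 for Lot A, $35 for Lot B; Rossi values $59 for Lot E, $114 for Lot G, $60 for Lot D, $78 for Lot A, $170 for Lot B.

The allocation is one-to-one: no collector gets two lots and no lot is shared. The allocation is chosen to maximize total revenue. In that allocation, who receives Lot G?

Optimal: Farahani→Lot G ($153), Leclerc→Lot D ($141), Bakr→Lot E ($93), Huang→Lot A ($166), Rossi→Lot B ($170) — total 153+141+93+166+170 = $723.
Column-greedy (each lot in turn goes to its best remaining collector) gives $607, worse by 116.
Farahani's own top lot is Lot E ($159), but forcing Farahani→Lot E and reassigning the rest optimally gives only $679 — worse by 44.

Farahani receives Lot G.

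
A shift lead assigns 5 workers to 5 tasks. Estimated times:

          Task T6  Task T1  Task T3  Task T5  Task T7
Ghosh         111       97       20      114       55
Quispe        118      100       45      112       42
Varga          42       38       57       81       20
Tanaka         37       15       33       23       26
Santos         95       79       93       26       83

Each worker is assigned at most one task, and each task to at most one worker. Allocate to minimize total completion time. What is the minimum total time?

Optimal: Ghosh→Task T3 (20 min), Quispe→Task T7 (42 min), Varga→Task T6 (42 min), Tanaka→Task T1 (15 min), Santos→Task T5 (26 min) — total 20+42+42+15+26 = 145 min.
Row-greedy (each worker in turn takes its cheapest remaining task) gives 218 min, worse by 73.
Checked against all permutations: 145 min is optimal.

Min total: 145 min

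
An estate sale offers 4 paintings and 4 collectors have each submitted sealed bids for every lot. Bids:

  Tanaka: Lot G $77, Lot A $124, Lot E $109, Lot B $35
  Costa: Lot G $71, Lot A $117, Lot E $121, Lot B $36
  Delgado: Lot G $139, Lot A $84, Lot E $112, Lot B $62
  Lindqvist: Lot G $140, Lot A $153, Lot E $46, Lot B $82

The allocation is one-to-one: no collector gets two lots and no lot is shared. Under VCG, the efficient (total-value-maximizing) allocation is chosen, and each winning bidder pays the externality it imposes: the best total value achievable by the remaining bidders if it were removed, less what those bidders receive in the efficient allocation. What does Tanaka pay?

Tanaka pays $71.

Efficient allocation: Tanaka→Lot A ($124), Costa→Lot E ($121), Delgado→Lot G ($139), Lindqvist→Lot B ($82); total welfare W = $466.
Tanaka receives Lot A at value $124, so the others get W − 124 = $342.
Without Tanaka: best allocation of the remaining 3 bidders over all 4 lots is Costa→Lot E ($121), Delgado→Lot G ($139), Lindqvist→Lot A ($153), total $413.
VCG payment = (others' best without Tanaka) − (others' welfare with Tanaka) = 413 − 342 = $71.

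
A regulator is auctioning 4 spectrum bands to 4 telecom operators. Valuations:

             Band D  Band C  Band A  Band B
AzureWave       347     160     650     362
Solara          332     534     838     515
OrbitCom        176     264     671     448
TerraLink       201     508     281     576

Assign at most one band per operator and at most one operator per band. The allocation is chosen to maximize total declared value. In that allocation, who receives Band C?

TerraLink receives Band C.

This is the linear assignment problem.
Optimal: AzureWave→Band D ($347M), Solara→Band A ($838M), OrbitCom→Band B ($448M), TerraLink→Band C ($508M) — total 347+838+448+508 = $2141M.
Row-greedy (each operator in turn takes its best remaining band) gives $1833M, worse by 308.
Swapping AzureWave↔Solara (AzureWave→Band A $650M, Solara→Band D $332M) loses 203.
No other one-to-one assignment exceeds $2141M.
TerraLink's own top band is Band B ($576M), but forcing TerraLink→Band B and reassigning the rest optimally gives only $2128M — worse by 13.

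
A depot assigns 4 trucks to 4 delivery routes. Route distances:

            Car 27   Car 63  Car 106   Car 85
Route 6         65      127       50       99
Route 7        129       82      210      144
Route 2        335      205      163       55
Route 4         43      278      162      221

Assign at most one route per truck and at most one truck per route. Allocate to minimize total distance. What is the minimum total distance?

Treat this as an assignment problem: match each truck to one route.
Optimal: Car 27→Route 4 (43 km), Car 63→Route 7 (82 km), Car 106→Route 6 (50 km), Car 85→Route 2 (55 km) — total 43+82+50+55 = 230 km.

Min total: 230 km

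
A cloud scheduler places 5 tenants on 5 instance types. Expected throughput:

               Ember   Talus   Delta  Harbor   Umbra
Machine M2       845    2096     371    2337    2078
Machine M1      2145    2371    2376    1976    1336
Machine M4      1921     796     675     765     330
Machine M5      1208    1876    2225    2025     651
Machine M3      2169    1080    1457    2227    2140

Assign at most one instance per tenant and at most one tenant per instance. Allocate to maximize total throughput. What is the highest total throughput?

This is a one-to-one assignment (maximum-weight bipartite matching).
Optimal: Ember→Machine M4 (1921 ops/s), Talus→Machine M1 (2371 ops/s), Delta→Machine M5 (2225 ops/s), Harbor→Machine M2 (2337 ops/s), Umbra→Machine M3 (2140 ops/s) — total 1921+2371+2225+2337+2140 = 10994 ops/s.
Max-entry greedy (repeatedly take the single best remaining cell) gives 9088 ops/s, worse by 1906.
Next-best assignment: Ember→Machine M4, Talus→Machine M1, Delta→Machine M5, Harbor→Machine M3, Umbra→Machine M2 = 10822 ops/s.
Every other assignment is strictly worse.

Max total: 10994 ops/s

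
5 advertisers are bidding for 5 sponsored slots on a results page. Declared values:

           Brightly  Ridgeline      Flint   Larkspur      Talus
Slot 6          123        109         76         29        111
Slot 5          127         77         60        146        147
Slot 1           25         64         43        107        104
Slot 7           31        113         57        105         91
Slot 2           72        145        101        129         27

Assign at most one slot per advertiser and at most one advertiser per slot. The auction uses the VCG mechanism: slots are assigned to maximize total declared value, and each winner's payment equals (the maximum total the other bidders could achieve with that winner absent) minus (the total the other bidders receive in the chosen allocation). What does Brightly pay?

Brightly pays $7.

Efficient allocation: Brightly→Slot 6 ($123), Ridgeline→Slot 7 ($113), Flint→Slot 2 ($101), Larkspur→Slot 1 ($107), Talus→Slot 5 ($147); total welfare W = $591.
Brightly receives Slot 6 at value $123, so the others get W − 123 = $468.
Without Brightly: best allocation of the remaining 4 bidders over all 5 slots is Ridgeline→Slot 2 ($145), Flint→Slot 6 ($76), Larkspur→Slot 1 ($107), Talus→Slot 5 ($147), total $475.
VCG payment = (others' best without Brightly) − (others' welfare with Brightly) = 475 − 468 = $7.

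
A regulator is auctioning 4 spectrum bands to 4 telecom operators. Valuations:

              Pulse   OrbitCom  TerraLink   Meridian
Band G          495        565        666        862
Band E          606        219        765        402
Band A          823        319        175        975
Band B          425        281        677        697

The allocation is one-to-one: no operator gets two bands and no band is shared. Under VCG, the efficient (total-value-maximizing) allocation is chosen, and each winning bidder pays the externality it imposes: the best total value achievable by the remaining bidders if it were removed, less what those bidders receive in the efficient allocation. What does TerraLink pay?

TerraLink pays $61M.

Efficient allocation: Pulse→Band A ($823M), OrbitCom→Band G ($565M), TerraLink→Band E ($765M), Meridian→Band B ($697M); total welfare W = $2850M.
TerraLink receives Band E at value $765M, so the others get W − 765 = $2085M.
Without TerraLink: best allocation of the remaining 3 bidders over all 4 bands is Pulse→Band E ($606M), OrbitCom→Band G ($565M), Meridian→Band A ($975M), total $2146M.
VCG payment = (others' best without TerraLink) − (others' welfare with TerraLink) = 2146 − 2085 = $61M.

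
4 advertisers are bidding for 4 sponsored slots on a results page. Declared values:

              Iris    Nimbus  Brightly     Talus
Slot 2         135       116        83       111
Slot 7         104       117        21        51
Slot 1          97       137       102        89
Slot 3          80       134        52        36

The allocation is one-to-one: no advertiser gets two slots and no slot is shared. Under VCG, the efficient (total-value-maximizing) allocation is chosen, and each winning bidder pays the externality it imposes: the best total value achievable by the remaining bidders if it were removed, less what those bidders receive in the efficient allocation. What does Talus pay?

Talus pays $31.

Efficient allocation: Iris→Slot 7 ($104), Nimbus→Slot 3 ($134), Brightly→Slot 1 ($102), Talus→Slot 2 ($111); total welfare W = $451.
Talus receives Slot 2 at value $111, so the others get W − 111 = $340.
Without Talus: best allocation of the remaining 3 bidders over all 4 slots is Iris→Slot 2 ($135), Nimbus→Slot 3 ($134), Brightly→Slot 1 ($102), total $371.
VCG payment = (others' best without Talus) − (others' welfare with Talus) = 371 − 340 = $31.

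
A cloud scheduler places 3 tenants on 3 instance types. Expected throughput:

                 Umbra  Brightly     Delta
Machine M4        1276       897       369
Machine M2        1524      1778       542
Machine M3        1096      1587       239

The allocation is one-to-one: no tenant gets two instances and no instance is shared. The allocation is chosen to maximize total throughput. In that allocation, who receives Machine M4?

Delta receives Machine M4.

Optimal: Umbra→Machine M2 (1524 ops/s), Brightly→Machine M3 (1587 ops/s), Delta→Machine M4 (369 ops/s) — total 1524+1587+369 = 3480 ops/s.
Column-greedy (each instance in turn goes to its best remaining tenant) gives 3293 ops/s, worse by 187.
Swapping Umbra↔Brightly (Umbra→Machine M3 1096 ops/s, Brightly→Machine M2 1778 ops/s) loses 237.
Every other assignment is strictly worse.
Delta's own top instance is Machine M2 (542 ops/s), but forcing Delta→Machine M2 and reassigning the rest optimally gives only 3405 ops/s — worse by 75.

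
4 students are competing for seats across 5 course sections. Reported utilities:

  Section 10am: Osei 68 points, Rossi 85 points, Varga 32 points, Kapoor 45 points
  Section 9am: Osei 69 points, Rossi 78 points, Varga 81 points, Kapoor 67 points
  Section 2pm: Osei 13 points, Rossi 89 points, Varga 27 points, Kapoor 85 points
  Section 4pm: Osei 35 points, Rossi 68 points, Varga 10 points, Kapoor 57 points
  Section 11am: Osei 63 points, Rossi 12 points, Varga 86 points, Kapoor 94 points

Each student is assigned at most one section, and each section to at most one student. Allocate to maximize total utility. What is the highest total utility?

Maximum total: 332 points

This is a one-to-one assignment (maximum-weight bipartite matching).
Optimal: Osei→Section 10am (68 points), Rossi→Section 2pm (89 points), Varga→Section 9am (81 points), Kapoor→Section 11am (94 points) — total 68+89+81+94 = 332 points.
Column-greedy (each section in turn goes to its best remaining student) gives 286 points, worse by 46.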